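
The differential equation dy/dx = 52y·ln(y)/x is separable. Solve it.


Separate: dy/[y ln(y)] = 52 dx/x.
Substitute u = ln(y): du/u = 52 dx/x.
Integrate: ln|ln(y)| = 52ln|x| + C₀, hence ln(y) = C·x^52.


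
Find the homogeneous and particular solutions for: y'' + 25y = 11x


Homogeneous: r² + 25 = 0 ⇒ r = ±5i, y_h = C₁cos(5x) + C₂sin(5x).
Polynomial forcing; try y_p = Ax + B. Then y_p'' + 25 y_p = 25(Ax + B) = 11x, so B = 0 and A = 11/25.
General solution: y = C₁cos(5x) + C₂sin(5x) + (11/25)x.


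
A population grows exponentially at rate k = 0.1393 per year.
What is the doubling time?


Exponential growth: P(t) = P₀ e^(0.1393t). Set P(t)/P₀ = 2: e^(0.1393t) = 2.
Solve: t = ln(2)/0.1393 ≈ 4.98 years.


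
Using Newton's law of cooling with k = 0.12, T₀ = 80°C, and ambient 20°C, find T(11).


Newton's law: dT/dt = -k(T - T_a) has solution T(t) = T_a + (T₀ - T_a)e^(-kt).
Plug in T_a = 20, T₀ = 80, k = 0.12, t = 11: T(11) = 20 + (60)e^(-1.32) ≈ 36.0°C.


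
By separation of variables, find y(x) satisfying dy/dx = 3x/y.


Separate variables: y dy = 3x dx.
Integrate both sides: y²/2 = (3/2)x^2 + C₀.
Multiply by 2: y² = 3x^2 + C.


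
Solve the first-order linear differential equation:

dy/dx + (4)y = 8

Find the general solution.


P(x) = 4, Q(x) = 8; integrating factor μ = e^(4x).
(μ y)' = 8e^(4x) ⇒ μ y = 2e^(4x) + C.
Divide by μ: y = 2 + Ce^(-4x).


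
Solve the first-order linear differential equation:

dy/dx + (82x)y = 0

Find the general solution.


P(x) = 82x ⇒ μ = e^(41x²).
Q(x) = 0 so μ y is constant: y = Ce^(-41x²).


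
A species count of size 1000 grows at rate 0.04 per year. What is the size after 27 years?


The ODE dP/dt = 0.04P has solution P(t) = P(0)e^(0.04t).
Substitute P(0) = 1000 and t = 27: P(27) = 1000 e^(1.08) ≈ 2945.


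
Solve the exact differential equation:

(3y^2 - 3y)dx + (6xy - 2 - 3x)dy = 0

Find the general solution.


Check exactness: ∂M/∂y = 6y - 3 and ∂N/∂x = 6y - 3; equal, so the equation is exact.
Integrate M with respect to x (treating y as constant): ∫M dx = 3xy^2 - 3xy + h(y).
Differentiate w.r.t. y and set equal to N: the x-dependent terms already match, leaving h'(y) = -2. Integrate: h(y) = -2y.
So F(x,y) = 3xy^2 - 2y - 3xy.
General solution: 3xy^2 - 2y - 3xy = C.


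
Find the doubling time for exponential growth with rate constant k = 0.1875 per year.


Exponential growth: P(t) = P₀ e^(0.1875t). Set P(t)/P₀ = 2: e^(0.1875t) = 2.
Solve: t = ln(2)/0.1875 ≈ 3.70 years.


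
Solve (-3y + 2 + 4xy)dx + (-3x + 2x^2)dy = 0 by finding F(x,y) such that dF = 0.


Check exactness: ∂M/∂y = -3 + 4x and ∂N/∂x = -3 + 4x; equal, so the equation is exact.
Integrate M with respect to x (treating y as constant): ∫M dx = -3xy + 2x + 2x^2y + h(y).
Differentiate w.r.t. y and set equal to N: all terms match, so h'(y) = 0 and h is a constant absorbed into C.
General solution: -3xy + 2x + 2x^2y = C.


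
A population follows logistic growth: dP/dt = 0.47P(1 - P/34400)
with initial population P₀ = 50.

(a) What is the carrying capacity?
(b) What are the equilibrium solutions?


Logistic ODE dP/dt = 0.47P(1 - P/34400) has equilibria where dP/dt = 0, i.e. P = 0 or P = 34400.
The coefficient (1 - P/K) = 0 when P = K, identifying K = 34400 as the carrying capacity.
(a) K = 34400; (b) equilibria P = 0 and P = 34400.


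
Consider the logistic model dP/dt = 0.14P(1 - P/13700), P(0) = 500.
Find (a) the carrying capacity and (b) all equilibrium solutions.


Logistic ODE dP/dt = 0.14P(1 - P/13700) has equilibria where dP/dt = 0, i.e. P = 0 or P = 13700.
The coefficient (1 - P/K) = 0 when P = K, identifying K = 13700 as the carrying capacity.
(a) K = 13700; (b) equilibria P = 0 and P = 13700.


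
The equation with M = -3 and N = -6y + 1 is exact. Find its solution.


Check exactness: ∂M/∂y = 0 and ∂N/∂x = 0; equal, so the equation is exact.
Integrate M with respect to x (treating y as constant): ∫M dx = -3x + h(y).
Differentiate w.r.t. y and set equal to N: the x-dependent terms already match, leaving h'(y) = -6y + 1. Integrate: h(y) = -3y^2 + y.
So F(x,y) = -3y^2 - 3x + y.
General solution: -3y^2 - 3x + y = C.


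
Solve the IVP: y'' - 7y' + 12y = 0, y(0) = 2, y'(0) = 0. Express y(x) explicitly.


Characteristic roots of r² - 7r + 12 = 0 are 3, 4.
General solution y = c₁ e^(3x) + c₂ e^(4x).
Apply y(0) = 2: c₁ + c₂ = 2. Apply y'(0) = 0: 3 c₁ + 4 c₂ = 0.
Solve: c₁ = 8, c₂ = -6.
Particular solution: y = 8e^(3x) - 6e^(4x).


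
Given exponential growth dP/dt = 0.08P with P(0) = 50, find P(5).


The ODE dP/dt = 0.08P has solution P(t) = P(0)e^(0.08t).
Substitute P(0) = 50 and t = 5: P(5) = 50 e^(0.40) ≈ 75.


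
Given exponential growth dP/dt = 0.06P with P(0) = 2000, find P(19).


The ODE dP/dt = 0.06P has solution P(t) = P(0)e^(0.06t).
Substitute P(0) = 2000 and t = 19: P(19) = 2000 e^(1.14) ≈ 6254.


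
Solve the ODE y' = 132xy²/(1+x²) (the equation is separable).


Separate: dy/y² = 132x/(1+x²) dx.
Integrate LHS: ∫ dy/y² = -1/y.
Integrate RHS via u = 1+x²: 66ln(1+x²) + C.
Result: -1/y = 66ln(1+x²) + C.


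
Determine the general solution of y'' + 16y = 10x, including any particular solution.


Homogeneous: r² + 16 = 0 ⇒ r = ±4i, y_h = C₁cos(4x) + C₂sin(4x).
Polynomial forcing; try y_p = Ax + B. Then y_p'' + 16 y_p = 16(Ax + B) = 10x, so B = 0 and A = 5/8.
General solution: y = C₁cos(4x) + C₂sin(4x) + (5/8)x.


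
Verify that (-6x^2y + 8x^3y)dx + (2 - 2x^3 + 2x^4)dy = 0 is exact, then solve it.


Check exactness: ∂M/∂y = -6x^2 + 8x^3 and ∂N/∂x = -6x^2 + 8x^3; equal, so the equation is exact.
Integrate M with respect to x (treating y as constant): ∫M dx = -2x^3y + 2x^4y + h(y).
Differentiate w.r.t. y and set equal to N: the x-dependent terms already match, leaving h'(y) = 2. Integrate: h(y) = 2y.
So F(x,y) = 2y - 2x^3y + 2x^4y.
General solution: 2y - 2x^3y + 2x^4y = C.


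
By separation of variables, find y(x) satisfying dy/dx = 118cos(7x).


g(y) = 1, so integrate directly: y = ∫ 118cos(7x) dx = (118/7)sin(7x) + C.


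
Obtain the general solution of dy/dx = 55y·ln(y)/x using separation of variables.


Separate: dy/[y ln(y)] = 55 dx/x.
Substitute u = ln(y): du/u = 55 dx/x.
Integrate: ln|ln(y)| = 55ln|x| + C₀, hence ln(y) = C·x^55.


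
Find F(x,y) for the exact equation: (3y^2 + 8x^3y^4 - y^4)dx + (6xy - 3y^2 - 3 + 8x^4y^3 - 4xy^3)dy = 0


Check exactness: ∂M/∂y = 6y + 32x^3y^3 - 4y^3 and ∂N/∂x = 6y + 32x^3y^3 - 4y^3; equal, so the equation is exact.
Integrate M with respect to x (treating y as constant): ∫M dx = 3xy^2 + 2x^4y^4 - xy^4 + h(y).
Differentiate w.r.t. y and set equal to N: the x-dependent terms already match, leaving h'(y) = -3y^2 - 3. Integrate: h(y) = -y^3 - 3y.
So F(x,y) = 3xy^2 - y^3 - 3y + 2x^4y^4 - xy^4.
General solution: 3xy^2 - y^3 - 3y + 2x^4y^4 - xy^4 = C.


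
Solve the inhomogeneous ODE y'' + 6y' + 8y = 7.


Characteristic roots of r² + 6r + 8 = 0 are -2, -4.
y_h = C₁e^(-2x) + C₂e^(-4x).
Constant forcing; try y_p = A. Then 8A = 7 ⇒ A = 7/8.
General solution: y = C₁e^(-2x) + C₂e^(-4x) + 7/8.


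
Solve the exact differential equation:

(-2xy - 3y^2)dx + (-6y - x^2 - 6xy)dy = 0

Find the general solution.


Check exactness: ∂M/∂y = -2x - 6y and ∂N/∂x = -2x - 6y; equal, so the equation is exact.
Integrate M with respect to x (treating y as constant): ∫M dx = -x^2y - 3xy^2 + h(y).
Differentiate w.r.t. y and set equal to N: the x-dependent terms already match, leaving h'(y) = -6y. Integrate: h(y) = -3y^2.
So F(x,y) = -3y^2 - x^2y - 3xy^2.
General solution: -3y^2 - x^2y - 3xy^2 = C.


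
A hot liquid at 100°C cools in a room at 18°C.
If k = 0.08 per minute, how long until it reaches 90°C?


From T(t) = T_a + (T₀ - T_a)e^(-kt), set T(t) = 90:
(90 - 18) / (100 - 18) = e^(-0.08t), so t = -ln(0.878)/0.08 ≈ 1.6 minutes.


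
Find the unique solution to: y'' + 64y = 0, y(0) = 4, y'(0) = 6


Characteristic roots of r² + 64 = 0 are ±8i, so y = C₁cos(8x) + C₂sin(8x).
Apply y(0) = 4: C₁ = 4. Differentiate and apply y'(0) = 6: 8·C₂ = 6, so C₂ = 3/4.
Particular solution: y = 4cos(8x) + (3/4)sin(8x).


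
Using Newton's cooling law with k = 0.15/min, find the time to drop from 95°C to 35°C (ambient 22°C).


From T(t) = T_a + (T₀ - T_a)e^(-kt), set T(t) = 35:
(35 - 22) / (95 - 22) = e^(-0.15t), so t = -ln(0.178)/0.15 ≈ 11.5 minutes.


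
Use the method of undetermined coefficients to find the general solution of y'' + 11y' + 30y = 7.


Characteristic roots of r² + 11r + 30 = 0 are -5, -6.
y_h = C₁e^(-5x) + C₂e^(-6x).
Constant forcing; try y_p = A. Then 30A = 7 ⇒ A = 7/30.
General solution: y = C₁e^(-5x) + C₂e^(-6x) + 7/30.


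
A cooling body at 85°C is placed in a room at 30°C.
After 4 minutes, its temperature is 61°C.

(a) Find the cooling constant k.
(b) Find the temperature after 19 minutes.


Newton's law: T(t) = T_a + (T₀ - T_a)e^(-kt).
(a) Use T(4) = 61: (61 - 30)/(85 - 30) = e^(-k·4), so k = -ln(0.564)/4 ≈ 0.1433.
(b) Apply k to t = 19: T(19) = 30 + (55)e^(-2.723) ≈ 33.6°C.


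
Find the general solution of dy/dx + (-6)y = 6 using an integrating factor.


P(x) = -6 ⇒ μ = e^(-6x).
(μ y)' = 6e^(-6x) ⇒ μ y = -e^(-6x) + C.
Divide by μ: y = -1 + Ce^(6x).


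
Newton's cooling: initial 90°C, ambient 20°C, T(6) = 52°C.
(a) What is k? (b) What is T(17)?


Newton's law: T(t) = T_a + (T₀ - T_a)e^(-kt).
(a) Use T(6) = 52: (52 - 20)/(90 - 20) = e^(-k·6), so k = -ln(0.457)/6 ≈ 0.1305.
(b) Apply k to t = 17: T(17) = 20 + (70)e^(-2.218) ≈ 27.6°C.


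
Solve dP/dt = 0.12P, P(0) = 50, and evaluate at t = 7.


The ODE dP/dt = 0.12P has solution P(t) = P(0)e^(0.12t).
Substitute P(0) = 50 and t = 7: P(7) = 50 e^(0.84) ≈ 116.


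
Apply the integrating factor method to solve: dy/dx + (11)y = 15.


P(x) = 11, Q(x) = 15; integrating factor μ = e^(11x).
(μ y)' = 15e^(11x) ⇒ μ y = (15/11)e^(11x) + C.
Divide by μ: y = 15/11 + Ce^(-11x).


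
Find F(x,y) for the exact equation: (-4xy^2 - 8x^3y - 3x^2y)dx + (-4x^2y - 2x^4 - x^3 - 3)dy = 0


Check exactness: ∂M/∂y = -8xy - 8x^3 - 3x^2 and ∂N/∂x = -8xy - 8x^3 - 3x^2; equal, so the equation is exact.
Integrate M with respect to x (treating y as constant): ∫M dx = -2x^2y^2 - 2x^4y - x^3y + h(y).
Differentiate w.r.t. y and set equal to N: the x-dependent terms already match, leaving h'(y) = -3. Integrate: h(y) = -3y.
So F(x,y) = -2x^2y^2 - 2x^4y - x^3y - 3y.
General solution: -2x^2y^2 - 2x^4y - x^3y - 3y = C.


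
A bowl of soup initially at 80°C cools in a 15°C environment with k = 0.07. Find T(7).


Newton's law: dT/dt = -k(T - T_a) has solution T(t) = T_a + (T₀ - T_a)e^(-kt).
Plug in T_a = 15, T₀ = 80, k = 0.07, t = 7: T(7) = 15 + (65)e^(-0.49) ≈ 54.8°C.


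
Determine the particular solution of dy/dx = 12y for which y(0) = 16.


General solution of y' = 12y is y = Ce^(12x).
Apply y(0) = 16: C = 16.
Particular solution: y = 16e^(12x).


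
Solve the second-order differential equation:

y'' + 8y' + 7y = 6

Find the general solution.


Characteristic roots of r² + 8r + 7 = 0 are -7, -1.
y_h = C₁e^(-7x) + C₂e^(-x).
Constant forcing; try y_p = A. Then 7A = 6 ⇒ A = 6/7.
General solution: y = C₁e^(-7x) + C₂e^(-x) + 6/7.


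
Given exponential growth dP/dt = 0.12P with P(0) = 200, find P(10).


The ODE dP/dt = 0.12P has solution P(t) = P(0)e^(0.12t).
Substitute P(0) = 200 and t = 10: P(10) = 200 e^(1.20) ≈ 664.


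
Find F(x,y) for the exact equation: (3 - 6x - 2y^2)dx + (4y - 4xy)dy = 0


Check exactness: ∂M/∂y = -4y and ∂N/∂x = -4y; equal, so the equation is exact.
Integrate M with respect to x (treating y as constant): ∫M dx = 3x - 3x^2 - 2xy^2 + h(y).
Differentiate w.r.t. y and set equal to N: the x-dependent terms already match, leaving h'(y) = 4y. Integrate: h(y) = 2y^2.
So F(x,y) = 2y^2 + 3x - 3x^2 - 2xy^2.
General solution: 2y^2 + 3x - 3x^2 - 2xy^2 = C.


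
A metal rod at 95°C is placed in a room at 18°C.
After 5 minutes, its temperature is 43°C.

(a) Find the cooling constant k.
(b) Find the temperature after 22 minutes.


Newton's law: T(t) = T_a + (T₀ - T_a)e^(-kt).
(a) Use T(5) = 43: (43 - 18)/(95 - 18) = e^(-k·5), so k = -ln(0.325)/5 ≈ 0.2250.
(b) Apply k to t = 22: T(22) = 18 + (77)e^(-4.950) ≈ 18.5°C.


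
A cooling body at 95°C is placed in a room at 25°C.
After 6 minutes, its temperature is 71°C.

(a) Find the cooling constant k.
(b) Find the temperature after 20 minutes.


Newton's law: T(t) = T_a + (T₀ - T_a)e^(-kt).
(a) Use T(6) = 71: (71 - 25)/(95 - 25) = e^(-k·6), so k = -ln(0.657)/6 ≈ 0.0700.
(b) Apply k to t = 20: T(20) = 25 + (70)e^(-1.400) ≈ 42.3°C.


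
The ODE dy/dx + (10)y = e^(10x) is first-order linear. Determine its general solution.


P(x) = 10 ⇒ μ = e^(10x).
(μ y)' = e^(20x) ⇒ μ y = (1/20)e^(20x) + C.
Divide by μ: y = (1/20)e^(10x) + Ce^(-10x).


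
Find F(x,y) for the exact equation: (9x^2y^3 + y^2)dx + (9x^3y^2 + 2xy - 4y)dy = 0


Check exactness: ∂M/∂y = 27x^2y^2 + 2y and ∂N/∂x = 27x^2y^2 + 2y; equal, so the equation is exact.
Integrate M with respect to x (treating y as constant): ∫M dx = 3x^3y^3 + xy^2 + h(y).
Differentiate w.r.t. y and set equal to N: the x-dependent terms already match, leaving h'(y) = -4y. Integrate: h(y) = -2y^2.
So F(x,y) = 3x^3y^3 + xy^2 - 2y^2.
General solution: 3x^3y^3 + xy^2 - 2y^2 = C.


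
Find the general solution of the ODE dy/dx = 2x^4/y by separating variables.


Separate variables: y dy = 2x^4 dx.
Integrate both sides: y²/2 = (2/5)x^5 + C₀.
Multiply by 2: y² = (4/5)x^5 + C.


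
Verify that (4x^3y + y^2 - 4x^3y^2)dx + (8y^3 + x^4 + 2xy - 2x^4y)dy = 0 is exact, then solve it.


Check exactness: ∂M/∂y = 4x^3 + 2y - 8x^3y and ∂N/∂x = 4x^3 + 2y - 8x^3y; equal, so the equation is exact.
Integrate M with respect to x (treating y as constant): ∫M dx = x^4y + xy^2 - x^4y^2 + h(y).
Differentiate w.r.t. y and set equal to N: the x-dependent terms already match, leaving h'(y) = 8y^3. Integrate: h(y) = 2y^4.
So F(x,y) = 2y^4 + x^4y + xy^2 - x^4y^2.
General solution: 2y^4 + x^4y + xy^2 - x^4y^2 = C.


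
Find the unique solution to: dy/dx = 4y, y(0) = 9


General solution of y' = 4y is y = Ce^(4x).
Apply y(0) = 9: C = 9.
Particular solution: y = 9e^(4x).


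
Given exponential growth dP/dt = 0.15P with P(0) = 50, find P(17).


The ODE dP/dt = 0.15P has solution P(t) = P(0)e^(0.15t).
Substitute P(0) = 50 and t = 17: P(17) = 50 e^(2.55) ≈ 640.


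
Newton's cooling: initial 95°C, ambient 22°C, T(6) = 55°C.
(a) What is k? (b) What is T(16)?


Newton's law: T(t) = T_a + (T₀ - T_a)e^(-kt).
(a) Use T(6) = 55: (55 - 22)/(95 - 22) = e^(-k·6), so k = -ln(0.452)/6 ≈ 0.1323.
(b) Apply k to t = 16: T(16) = 22 + (73)e^(-2.117) ≈ 30.8°C.


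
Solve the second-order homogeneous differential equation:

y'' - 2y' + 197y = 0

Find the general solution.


Characteristic equation: r² - 2r + 197 = 0.
Discriminant is negative; roots r = 1 ± 14i (complex conjugate pair).
General solution uses e^(α x)(C₁ cos(β x) + C₂ sin(β x)): y = e^(x)(C₁cos(14x) + C₂sin(14x)).


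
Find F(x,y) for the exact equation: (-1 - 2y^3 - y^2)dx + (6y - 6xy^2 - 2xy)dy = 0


Check exactness: ∂M/∂y = -6y^2 - 2y and ∂N/∂x = -6y^2 - 2y; equal, so the equation is exact.
Integrate M with respect to x (treating y as constant): ∫M dx = -x - 2xy^3 - xy^2 + h(y).
Differentiate w.r.t. y and set equal to N: the x-dependent terms already match, leaving h'(y) = 6y. Integrate: h(y) = 3y^2.
So F(x,y) = 3y^2 - x - 2xy^3 - xy^2.
General solution: 3y^2 - x - 2xy^3 - xy^2 = C.


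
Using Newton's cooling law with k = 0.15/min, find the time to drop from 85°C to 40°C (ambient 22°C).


From T(t) = T_a + (T₀ - T_a)e^(-kt), set T(t) = 40:
(40 - 22) / (85 - 22) = e^(-0.15t), so t = -ln(0.286)/0.15 ≈ 8.4 minutes.


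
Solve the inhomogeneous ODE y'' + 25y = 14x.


Homogeneous: r² + 25 = 0 ⇒ r = ±5i, y_h = C₁cos(5x) + C₂sin(5x).
Polynomial forcing; try y_p = Ax + B. Then y_p'' + 25 y_p = 25(Ax + B) = 14x, so B = 0 and A = 14/25.
General solution: y = C₁cos(5x) + C₂sin(5x) + (14/25)x.


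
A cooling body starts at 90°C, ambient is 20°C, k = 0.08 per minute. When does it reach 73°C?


From T(t) = T_a + (T₀ - T_a)e^(-kt), set T(t) = 73:
(73 - 20) / (90 - 20) = e^(-0.08t), so t = -ln(0.757)/0.08 ≈ 3.5 minutes.


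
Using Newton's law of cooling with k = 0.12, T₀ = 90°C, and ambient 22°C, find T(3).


Newton's law: dT/dt = -k(T - T_a) has solution T(t) = T_a + (T₀ - T_a)e^(-kt).
Plug in T_a = 22, T₀ = 90, k = 0.12, t = 3: T(3) = 22 + (68)e^(-0.36) ≈ 69.4°C.


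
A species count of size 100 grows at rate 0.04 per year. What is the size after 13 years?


The ODE dP/dt = 0.04P has solution P(t) = P(0)e^(0.04t).
Substitute P(0) = 100 and t = 13: P(13) = 100 e^(0.52) ≈ 168.


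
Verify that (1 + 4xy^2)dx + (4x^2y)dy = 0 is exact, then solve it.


Check exactness: ∂M/∂y = 8xy and ∂N/∂x = 8xy; equal, so the equation is exact.
Integrate M with respect to x (treating y as constant): ∫M dx = x + 2x^2y^2 + h(y).
Differentiate w.r.t. y and set equal to N: all terms match, so h'(y) = 0 and h is a constant absorbed into C.
General solution: x + 2x^2y^2 = C.


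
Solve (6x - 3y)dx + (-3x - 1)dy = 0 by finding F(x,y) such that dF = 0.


Check exactness: ∂M/∂y = -3 and ∂N/∂x = -3; equal, so the equation is exact.
Integrate M with respect to x (treating y as constant): ∫M dx = 3x^2 - 3xy + h(y).
Differentiate w.r.t. y and set equal to N: the x-dependent terms already match, leaving h'(y) = -1. Integrate: h(y) = -y.
So F(x,y) = 3x^2 - 3xy - y.
General solution: 3x^2 - 3xy - y = C.


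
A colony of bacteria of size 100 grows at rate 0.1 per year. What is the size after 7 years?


The ODE dP/dt = 0.1P has solution P(t) = P(0)e^(0.1t).
Substitute P(0) = 100 and t = 7: P(7) = 100 e^(0.70) ≈ 201.


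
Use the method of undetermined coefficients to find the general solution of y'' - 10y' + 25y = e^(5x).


Characteristic polynomial (r - 5)² = 0; repeated root r = 5.
y_h = (C₁ + C₂x)e^(5x). Forcing matches the repeated root (resonance), so try y_p = Ax² e^(5x).
Substitute and solve for A: 2A = 1, so A = 1/2.
General solution: y = (C₁ + C₂x + (1/2)x²)e^(5x).


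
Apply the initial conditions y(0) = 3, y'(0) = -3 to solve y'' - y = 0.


Characteristic roots of r² - 1 = 0 are -1, 1.
General solution y = c₁ e^(-x) + c₂ e^(x).
Apply y(0) = 3: c₁ + c₂ = 3. Apply y'(0) = -3: -1 c₁ + 1 c₂ = -3.
Solve: c₁ = 3, c₂ = 0.
Particular solution: y = 3e^(-x) + 0e^(x).


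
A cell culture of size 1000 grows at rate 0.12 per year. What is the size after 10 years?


The ODE dP/dt = 0.12P has solution P(t) = P(0)e^(0.12t).
Substitute P(0) = 1000 and t = 10: P(10) = 1000 e^(1.20) ≈ 3320.


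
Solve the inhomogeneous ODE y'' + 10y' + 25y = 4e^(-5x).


Characteristic polynomial (r + 5)² = 0; repeated root r = -5.
y_h = (C₁ + C₂x)e^(-5x). Forcing matches the repeated root (resonance), so try y_p = Ax² e^(-5x).
Substitute and solve for A: 2A = 4, so A = 2.
General solution: y = (C₁ + C₂x + 2x²)e^(-5x).


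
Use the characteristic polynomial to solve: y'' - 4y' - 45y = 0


Characteristic equation: r² - 4r - 45 = 0.
Factor: (r + 5)(r - 9) = 0 ⇒ r = -5, 9 (distinct real).
General solution: y = C₁e^(-5x) + C₂e^(9x).


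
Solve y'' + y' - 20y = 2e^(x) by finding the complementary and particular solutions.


Characteristic roots of r² + r - 20 = 0 are -5, 4.
y_h = C₁e^(-5x) + C₂e^(4x).
Forcing exponent 1 is not a characteristic root; try y_p = Ae^(x).
Substitute: A·(1 + (1)·1 + (-20)) = A·-18 = 2, so A = -1/9.
General solution: y = C₁e^(-5x) + C₂e^(4x) - (1/9)e^(x).


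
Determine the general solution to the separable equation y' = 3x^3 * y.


Separate variables: dy/y = 3x^3 dx.
Integrate: ln|y| = (3/4)x^4 + C₀.
Exponentiate: y = Ce^((3/4)x^4).


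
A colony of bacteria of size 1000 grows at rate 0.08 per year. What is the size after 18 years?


The ODE dP/dt = 0.08P has solution P(t) = P(0)e^(0.08t).
Substitute P(0) = 1000 and t = 18: P(18) = 1000 e^(1.44) ≈ 4221.


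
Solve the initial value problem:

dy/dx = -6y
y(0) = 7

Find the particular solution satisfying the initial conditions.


General solution of y' = -6y is y = Ce^(-6x).
Apply y(0) = 7: C = 7.
Particular solution: y = 7e^(-6x).


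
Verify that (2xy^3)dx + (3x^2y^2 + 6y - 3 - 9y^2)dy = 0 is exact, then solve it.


Check exactness: ∂M/∂y = 6xy^2 and ∂N/∂x = 6xy^2; equal, so the equation is exact.
Integrate M with respect to x (treating y as constant): ∫M dx = x^2y^3 + h(y).
Differentiate w.r.t. y and set equal to N: the x-dependent terms already match, leaving h'(y) = 6y - 3 - 9y^2. Integrate: h(y) = 3y^2 - 3y - 3y^3.
So F(x,y) = x^2y^3 + 3y^2 - 3y - 3y^3.
General solution: x^2y^3 + 3y^2 - 3y - 3y^3 = C.


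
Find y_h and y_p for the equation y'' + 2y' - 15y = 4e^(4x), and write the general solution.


Characteristic roots of r² + 2r - 15 = 0 are 3, -5.
y_h = C₁e^(3x) + C₂e^(-5x).
Forcing exponent 4 is not a characteristic root; try y_p = Ae^(4x).
Substitute: A·(16 + (2)·4 + (-15)) = A·9 = 4, so A = 4/9.
General solution: y = C₁e^(3x) + C₂e^(-5x) + (4/9)e^(4x).


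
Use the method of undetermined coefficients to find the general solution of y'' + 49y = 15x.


Homogeneous: r² + 49 = 0 ⇒ r = ±7i, y_h = C₁cos(7x) + C₂sin(7x).
Polynomial forcing; try y_p = Ax + B. Then y_p'' + 49 y_p = 49(Ax + B) = 15x, so B = 0 and A = 15/49.
General solution: y = C₁cos(7x) + C₂sin(7x) + (15/49)x.


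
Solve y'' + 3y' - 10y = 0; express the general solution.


Characteristic equation: r² + 3r - 10 = 0.
Factor: (r - 2)(r + 5) = 0 ⇒ r = 2, -5 (distinct real).
General solution: y = C₁e^(2x) + C₂e^(-5x).


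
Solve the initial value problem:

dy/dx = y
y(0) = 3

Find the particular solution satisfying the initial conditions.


General solution of y' = y is y = Ce^(x).
Apply y(0) = 3: C = 3.
Particular solution: y = 3e^(x).


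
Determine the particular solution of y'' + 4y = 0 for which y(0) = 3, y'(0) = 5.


Characteristic roots of r² + 4 = 0 are ±2i, so y = C₁cos(2x) + C₂sin(2x).
Apply y(0) = 3: C₁ = 3. Differentiate and apply y'(0) = 5: 2·C₂ = 5, so C₂ = 5/2.
Particular solution: y = 3cos(2x) + (5/2)sin(2x).


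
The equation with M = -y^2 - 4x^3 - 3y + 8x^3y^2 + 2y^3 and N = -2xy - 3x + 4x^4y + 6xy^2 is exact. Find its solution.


Check exactness: ∂M/∂y = -2y - 3 + 16x^3y + 6y^2 and ∂N/∂x = -2y - 3 + 16x^3y + 6y^2; equal, so the equation is exact.
Integrate M with respect to x (treating y as constant): ∫M dx = -xy^2 - x^4 - 3xy + 2x^4y^2 + 2xy^3 + h(y).
Differentiate w.r.t. y and set equal to N: all terms match, so h'(y) = 0 and h is a constant absorbed into C.
General solution: -xy^2 - x^4 - 3xy + 2x^4y^2 + 2xy^3 = C.


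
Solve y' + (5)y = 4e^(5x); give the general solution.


P(x) = 5 ⇒ μ = e^(5x).
(μ y)' = 4e^(10x) ⇒ μ y = (4/10)e^(10x) + C.
Divide by μ: y = (2/5)e^(5x) + Ce^(-5x).


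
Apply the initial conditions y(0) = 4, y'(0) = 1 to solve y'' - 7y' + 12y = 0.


Characteristic roots of r² - 7r + 12 = 0 are 4, 3.
General solution y = c₁ e^(4x) + c₂ e^(3x).
Apply y(0) = 4: c₁ + c₂ = 4. Apply y'(0) = 1: 4 c₁ + 3 c₂ = 1.
Solve: c₁ = -11, c₂ = 15.
Particular solution: y = -11e^(4x) + 15e^(3x).


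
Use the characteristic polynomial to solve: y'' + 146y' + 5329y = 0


Characteristic equation: r² + 146r + 5329 = 0, i.e. (r + 73)² = 0.
Repeated root r = -73; include an x factor for the second linearly independent solution.
General solution: y = (C₁ + C₂x)e^(-73x).


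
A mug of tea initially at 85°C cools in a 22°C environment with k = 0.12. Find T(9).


Newton's law: dT/dt = -k(T - T_a) has solution T(t) = T_a + (T₀ - T_a)e^(-kt).
Plug in T_a = 22, T₀ = 85, k = 0.12, t = 9: T(9) = 22 + (63)e^(-1.08) ≈ 43.4°C.


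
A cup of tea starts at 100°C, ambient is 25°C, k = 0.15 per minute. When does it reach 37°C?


From T(t) = T_a + (T₀ - T_a)e^(-kt), set T(t) = 37:
(37 - 25) / (100 - 25) = e^(-0.15t), so t = -ln(0.160)/0.15 ≈ 12.2 minutes.


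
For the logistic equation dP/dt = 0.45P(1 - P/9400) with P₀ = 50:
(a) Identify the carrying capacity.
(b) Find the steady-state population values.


Logistic ODE dP/dt = 0.45P(1 - P/9400) has equilibria where dP/dt = 0, i.e. P = 0 or P = 9400.
The coefficient (1 - P/K) = 0 when P = K, identifying K = 9400 as the carrying capacity.
(a) K = 9400; (b) equilibria P = 0 and P = 9400.


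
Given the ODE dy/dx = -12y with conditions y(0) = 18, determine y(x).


General solution of y' = -12y is y = Ce^(-12x).
Apply y(0) = 18: C = 18.
Particular solution: y = 18e^(-12x).


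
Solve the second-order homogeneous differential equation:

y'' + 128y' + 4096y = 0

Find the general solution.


Characteristic equation: r² + 128r + 4096 = 0, i.e. (r + 64)² = 0.
Repeated root r = -64; include an x factor for the second linearly independent solution.
General solution: y = (C₁ + C₂x)e^(-64x).


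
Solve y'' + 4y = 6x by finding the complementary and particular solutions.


Homogeneous: r² + 4 = 0 ⇒ r = ±2i, y_h = C₁cos(2x) + C₂sin(2x).
Polynomial forcing; try y_p = Ax + B. Then y_p'' + 4 y_p = 4(Ax + B) = 6x, so B = 0 and A = 3/2.
General solution: y = C₁cos(2x) + C₂sin(2x) + (3/2)x.


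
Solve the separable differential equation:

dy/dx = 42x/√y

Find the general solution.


Separate: √y dy = 42x dx.
Integrate: (2/3)y^(3/2) = 21x² + C.


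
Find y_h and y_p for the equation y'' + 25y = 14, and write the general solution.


Homogeneous part: r² + 25 = 0 ⇒ r = ±5i, so y_h = C₁cos(5x) + C₂sin(5x).
Try constant y_p = A; plug in: 25A = 14 ⇒ A = 14/25.
General solution: y = C₁cos(5x) + C₂sin(5x) + 14/25.


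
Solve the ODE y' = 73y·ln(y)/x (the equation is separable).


Separate: dy/[y ln(y)] = 73 dx/x.
Substitute u = ln(y): du/u = 73 dx/x.
Integrate: ln|ln(y)| = 73ln|x| + C₀, hence ln(y) = C·x^73.


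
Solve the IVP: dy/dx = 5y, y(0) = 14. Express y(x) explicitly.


General solution of y' = 5y is y = Ce^(5x).
Apply y(0) = 14: C = 14.
Particular solution: y = 14e^(5x).


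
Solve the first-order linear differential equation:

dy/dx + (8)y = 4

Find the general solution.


P(x) = 8, Q(x) = 4; integrating factor μ = e^(8x).
(μ y)' = 4e^(8x) ⇒ μ y = (1/2)e^(8x) + C.
Divide by μ: y = 1/2 + Ce^(-8x).


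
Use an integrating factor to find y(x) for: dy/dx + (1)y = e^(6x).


P(x) = 1 ⇒ μ = e^(x).
(μ y)' = e^(7x) ⇒ μ y = e^(7x)/7 + C.
Divide by μ: y = (1/7)e^(6x) + Ce^(-x).


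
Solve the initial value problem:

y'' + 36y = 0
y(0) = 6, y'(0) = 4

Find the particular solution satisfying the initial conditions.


Characteristic roots of r² + 36 = 0 are ±6i, so y = C₁cos(6x) + C₂sin(6x).
Apply y(0) = 6: C₁ = 6. Differentiate and apply y'(0) = 4: 6·C₂ = 4, so C₂ = 2/3.
Particular solution: y = 6cos(6x) + (2/3)sin(6x).


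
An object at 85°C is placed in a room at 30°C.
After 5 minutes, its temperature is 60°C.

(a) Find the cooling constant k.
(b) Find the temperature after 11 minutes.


Newton's law: T(t) = T_a + (T₀ - T_a)e^(-kt).
(a) Use T(5) = 60: (60 - 30)/(85 - 30) = e^(-k·5), so k = -ln(0.545)/5 ≈ 0.1212.
(b) Apply k to t = 11: T(11) = 30 + (55)e^(-1.333) ≈ 44.5°C.


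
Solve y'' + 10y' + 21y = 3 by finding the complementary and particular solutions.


Characteristic roots of r² + 10r + 21 = 0 are -7, -3.
y_h = C₁e^(-7x) + C₂e^(-3x).
Constant forcing; try y_p = A. Then 21A = 3 ⇒ A = 1/7.
General solution: y = C₁e^(-7x) + C₂e^(-3x) + 1/7.


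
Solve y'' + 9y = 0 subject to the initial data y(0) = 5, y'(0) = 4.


Characteristic roots of r² + 9 = 0 are ±3i, so y = C₁cos(3x) + C₂sin(3x).
Apply y(0) = 5: C₁ = 5. Differentiate and apply y'(0) = 4: 3·C₂ = 4, so C₂ = 4/3.
Particular solution: y = 5cos(3x) + (4/3)sin(3x).


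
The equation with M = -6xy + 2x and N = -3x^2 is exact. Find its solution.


Check exactness: ∂M/∂y = -6x and ∂N/∂x = -6x; equal, so the equation is exact.
Integrate M with respect to x (treating y as constant): ∫M dx = -3x^2y + x^2 + h(y).
Differentiate w.r.t. y and set equal to N: all terms match, so h'(y) = 0 and h is a constant absorbed into C.
General solution: -3x^2y + x^2 = C.


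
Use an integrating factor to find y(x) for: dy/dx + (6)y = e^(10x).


P(x) = 6 ⇒ μ = e^(6x).
(μ y)' = e^(16x) ⇒ μ y = e^(16x)/16 + C.
Divide by μ: y = (1/16)e^(10x) + Ce^(-6x).


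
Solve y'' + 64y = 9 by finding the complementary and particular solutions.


Homogeneous part: r² + 64 = 0 ⇒ r = ±8i, so y_h = C₁cos(8x) + C₂sin(8x).
Try constant y_p = A; plug in: 64A = 9 ⇒ A = 9/64.
General solution: y = C₁cos(8x) + C₂sin(8x) + 9/64.


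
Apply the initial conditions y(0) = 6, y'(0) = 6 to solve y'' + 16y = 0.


Characteristic roots of r² + 16 = 0 are ±4i, so y = C₁cos(4x) + C₂sin(4x).
Apply y(0) = 6: C₁ = 6. Differentiate and apply y'(0) = 6: 4·C₂ = 6, so C₂ = 3/2.
Particular solution: y = 6cos(4x) + (3/2)sin(4x).


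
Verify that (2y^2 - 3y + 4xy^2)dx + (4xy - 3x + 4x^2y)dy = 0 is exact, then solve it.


Check exactness: ∂M/∂y = 4y - 3 + 8xy and ∂N/∂x = 4y - 3 + 8xy; equal, so the equation is exact.
Integrate M with respect to x (treating y as constant): ∫M dx = 2xy^2 - 3xy + 2x^2y^2 + h(y).
Differentiate w.r.t. y and set equal to N: all terms match, so h'(y) = 0 and h is a constant absorbed into C.
General solution: 2xy^2 - 3xy + 2x^2y^2 = C.


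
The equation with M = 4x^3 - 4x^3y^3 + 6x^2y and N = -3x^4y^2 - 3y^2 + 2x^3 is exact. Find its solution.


Check exactness: ∂M/∂y = -12x^3y^2 + 6x^2 and ∂N/∂x = -12x^3y^2 + 6x^2; equal, so the equation is exact.
Integrate M with respect to x (treating y as constant): ∫M dx = x^4 - x^4y^3 + 2x^3y + h(y).
Differentiate w.r.t. y and set equal to N: the x-dependent terms already match, leaving h'(y) = -3y^2. Integrate: h(y) = -y^3.
So F(x,y) = x^4 - x^4y^3 - y^3 + 2x^3y.
General solution: x^4 - x^4y^3 - y^3 + 2x^3y = C.


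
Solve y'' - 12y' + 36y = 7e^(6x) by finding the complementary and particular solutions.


Characteristic polynomial (r - 6)² = 0; repeated root r = 6.
y_h = (C₁ + C₂x)e^(6x). Forcing matches the repeated root (resonance), so try y_p = Ax² e^(6x).
Substitute and solve for A: 2A = 7, so A = 7/2.
General solution: y = (C₁ + C₂x + (7/2)x²)e^(6x).


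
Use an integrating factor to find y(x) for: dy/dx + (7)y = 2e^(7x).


P(x) = 7 ⇒ μ = e^(7x).
(μ y)' = 2e^(14x) ⇒ μ y = (2/14)e^(14x) + C.
Divide by μ: y = (1/7)e^(7x) + Ce^(-7x).


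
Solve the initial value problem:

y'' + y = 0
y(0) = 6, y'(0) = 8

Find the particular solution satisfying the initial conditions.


Characteristic roots of r² + 1 = 0 are ±1i, so y = C₁cos(x) + C₂sin(x).
Apply y(0) = 6: C₁ = 6. Differentiate and apply y'(0) = 8: 1·C₂ = 8, so C₂ = 8.
Particular solution: y = 6cos(x) + 8sin(x).


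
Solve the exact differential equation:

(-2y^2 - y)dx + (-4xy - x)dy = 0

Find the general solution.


Check exactness: ∂M/∂y = -4y - 1 and ∂N/∂x = -4y - 1; equal, so the equation is exact.
Integrate M with respect to x (treating y as constant): ∫M dx = -2xy^2 - xy + h(y).
Differentiate w.r.t. y and set equal to N: all terms match, so h'(y) = 0 and h is a constant absorbed into C.
General solution: -2xy^2 - xy = C.


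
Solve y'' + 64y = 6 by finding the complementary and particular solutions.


Homogeneous part: r² + 64 = 0 ⇒ r = ±8i, so y_h = C₁cos(8x) + C₂sin(8x).
Try constant y_p = A; plug in: 64A = 6 ⇒ A = 3/32.
General solution: y = C₁cos(8x) + C₂sin(8x) + 3/32.


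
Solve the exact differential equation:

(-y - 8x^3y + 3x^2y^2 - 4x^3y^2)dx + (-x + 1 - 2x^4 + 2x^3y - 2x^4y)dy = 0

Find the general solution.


Check exactness: ∂M/∂y = -1 - 8x^3 + 6x^2y - 8x^3y and ∂N/∂x = -1 - 8x^3 + 6x^2y - 8x^3y; equal, so the equation is exact.
Integrate M with respect to x (treating y as constant): ∫M dx = -xy - 2x^4y + x^3y^2 - x^4y^2 + h(y).
Differentiate w.r.t. y and set equal to N: the x-dependent terms already match, leaving h'(y) = 1. Integrate: h(y) = y.
So F(x,y) = -xy + y - 2x^4y + x^3y^2 - x^4y^2.
General solution: -xy + y - 2x^4y + x^3y^2 - x^4y^2 = C.


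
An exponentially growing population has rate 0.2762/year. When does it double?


Exponential growth: P(t) = P₀ e^(0.2762t). Set P(t)/P₀ = 2: e^(0.2762t) = 2.
Solve: t = ln(2)/0.2762 ≈ 2.51 years.


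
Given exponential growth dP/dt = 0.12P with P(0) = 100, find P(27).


The ODE dP/dt = 0.12P has solution P(t) = P(0)e^(0.12t).
Substitute P(0) = 100 and t = 27: P(27) = 100 e^(3.24) ≈ 2553.


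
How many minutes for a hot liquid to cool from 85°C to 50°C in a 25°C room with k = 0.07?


From T(t) = T_a + (T₀ - T_a)e^(-kt), set T(t) = 50:
(50 - 25) / (85 - 25) = e^(-0.07t), so t = -ln(0.417)/0.07 ≈ 12.5 minutes.


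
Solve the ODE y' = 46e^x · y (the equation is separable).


Separate variables: dy/y = 46e^x dx.
Integrate: ln|y| = 46e^x + C₀.
Exponentiate: y = Ce^(46e^x).


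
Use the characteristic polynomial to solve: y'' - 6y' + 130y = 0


Characteristic equation: r² - 6r + 130 = 0.
Discriminant is negative; roots r = 3 ± 11i (complex conjugate pair).
General solution uses e^(α x)(C₁ cos(β x) + C₂ sin(β x)): y = e^(3x)(C₁cos(11x) + C₂sin(11x)).


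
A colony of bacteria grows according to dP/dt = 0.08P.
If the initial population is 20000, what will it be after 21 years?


The ODE dP/dt = 0.08P has solution P(t) = P(0)e^(0.08t).
Substitute P(0) = 20000 and t = 21: P(21) = 20000 e^(1.68) ≈ 107311.


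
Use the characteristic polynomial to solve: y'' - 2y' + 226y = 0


Characteristic equation: r² - 2r + 226 = 0.
Discriminant is negative; roots r = 1 ± 15i (complex conjugate pair).
General solution uses e^(α x)(C₁ cos(β x) + C₂ sin(β x)): y = e^(x)(C₁cos(15x) + C₂sin(15x)).


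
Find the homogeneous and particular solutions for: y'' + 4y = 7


Homogeneous part: r² + 4 = 0 ⇒ r = ±2i, so y_h = C₁cos(2x) + C₂sin(2x).
Try constant y_p = A; plug in: 4A = 7 ⇒ A = 7/4.
General solution: y = C₁cos(2x) + C₂sin(2x) + 7/4.


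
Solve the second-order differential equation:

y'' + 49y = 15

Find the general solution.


Homogeneous part: r² + 49 = 0 ⇒ r = ±7i, so y_h = C₁cos(7x) + C₂sin(7x).
Try constant y_p = A; plug in: 49A = 15 ⇒ A = 15/49.
General solution: y = C₁cos(7x) + C₂sin(7x) + 15/49.


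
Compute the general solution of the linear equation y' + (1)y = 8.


P(x) = 1, Q(x) = 8; integrating factor μ = e^(x).
(μ y)' = 8e^(x) ⇒ μ y = 8e^(x) + C.
Divide by μ: y = 8 + Ce^(-x).


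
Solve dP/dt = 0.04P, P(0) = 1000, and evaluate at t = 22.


The ODE dP/dt = 0.04P has solution P(t) = P(0)e^(0.04t).
Substitute P(0) = 1000 and t = 22: P(22) = 1000 e^(0.88) ≈ 2411.


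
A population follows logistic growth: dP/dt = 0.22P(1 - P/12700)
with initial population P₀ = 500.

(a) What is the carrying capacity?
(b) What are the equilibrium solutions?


Logistic ODE dP/dt = 0.22P(1 - P/12700) has equilibria where dP/dt = 0, i.e. P = 0 or P = 12700.
The coefficient (1 - P/K) = 0 when P = K, identifying K = 12700 as the carrying capacity.
(a) K = 12700; (b) equilibria P = 0 and P = 12700.


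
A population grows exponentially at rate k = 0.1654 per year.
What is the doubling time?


Exponential growth: P(t) = P₀ e^(0.1654t). Set P(t)/P₀ = 2: e^(0.1654t) = 2.
Solve: t = ln(2)/0.1654 ≈ 4.19 years.


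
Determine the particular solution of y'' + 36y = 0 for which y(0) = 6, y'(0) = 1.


Characteristic roots of r² + 36 = 0 are ±6i, so y = C₁cos(6x) + C₂sin(6x).
Apply y(0) = 6: C₁ = 6. Differentiate and apply y'(0) = 1: 6·C₂ = 1, so C₂ = 1/6.
Particular solution: y = 6cos(6x) + (1/6)sin(6x).


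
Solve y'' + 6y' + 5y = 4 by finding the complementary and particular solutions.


Characteristic roots of r² + 6r + 5 = 0 are -1, -5.
y_h = C₁e^(-x) + C₂e^(-5x).
Constant forcing; try y_p = A. Then 5A = 4 ⇒ A = 4/5.
General solution: y = C₁e^(-x) + C₂e^(-5x) + 4/5.


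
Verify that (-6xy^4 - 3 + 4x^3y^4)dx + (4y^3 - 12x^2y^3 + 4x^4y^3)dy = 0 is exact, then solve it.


Check exactness: ∂M/∂y = -24xy^3 + 16x^3y^3 and ∂N/∂x = -24xy^3 + 16x^3y^3; equal, so the equation is exact.
Integrate M with respect to x (treating y as constant): ∫M dx = -3x^2y^4 - 3x + x^4y^4 + h(y).
Differentiate w.r.t. y and set equal to N: the x-dependent terms already match, leaving h'(y) = 4y^3. Integrate: h(y) = y^4.
So F(x,y) = y^4 - 3x^2y^4 - 3x + x^4y^4.
General solution: y^4 - 3x^2y^4 - 3x + x^4y^4 = C.


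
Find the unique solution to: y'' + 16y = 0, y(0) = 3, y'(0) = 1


Characteristic roots of r² + 16 = 0 are ±4i, so y = C₁cos(4x) + C₂sin(4x).
Apply y(0) = 3: C₁ = 3. Differentiate and apply y'(0) = 1: 4·C₂ = 1, so C₂ = 1/4.
Particular solution: y = 3cos(4x) + (1/4)sin(4x).


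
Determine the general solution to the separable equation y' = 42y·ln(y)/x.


Separate: dy/[y ln(y)] = 42 dx/x.
Substitute u = ln(y): du/u = 42 dx/x.
Integrate: ln|ln(y)| = 42ln|x| + C₀, hence ln(y) = C·x^42.


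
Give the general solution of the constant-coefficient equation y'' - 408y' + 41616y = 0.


Characteristic equation: r² - 408r + 41616 = 0, i.e. (r - 204)² = 0.
Repeated root r = 204; include an x factor for the second linearly independent solution.
General solution: y = (C₁ + C₂x)e^(204x).


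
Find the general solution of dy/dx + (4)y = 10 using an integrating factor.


P(x) = 4, Q(x) = 10; integrating factor μ = e^(4x).
(μ y)' = 10e^(4x) ⇒ μ y = (5/2)e^(4x) + C.
Divide by μ: y = 5/2 + Ce^(-4x).


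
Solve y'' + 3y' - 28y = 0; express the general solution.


Characteristic equation: r² + 3r - 28 = 0.
Factor: (r - 4)(r + 7) = 0 ⇒ r = 4, -7 (distinct real).
General solution: y = C₁e^(4x) + C₂e^(-7x).


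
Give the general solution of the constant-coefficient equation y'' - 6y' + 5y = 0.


Characteristic equation: r² - 6r + 5 = 0.
Factor: (r - 5)(r - 1) = 0 ⇒ r = 5, 1 (distinct real).
General solution: y = C₁e^(5x) + C₂e^(x).


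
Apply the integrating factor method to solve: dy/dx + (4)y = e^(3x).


P(x) = 4 ⇒ μ = e^(4x).
(μ y)' = e^(7x) ⇒ μ y = e^(7x)/7 + C.
Divide by μ: y = (1/7)e^(3x) + Ce^(-4x).


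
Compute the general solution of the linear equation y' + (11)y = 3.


P(x) = 11, Q(x) = 3; integrating factor μ = e^(11x).
(μ y)' = 3e^(11x) ⇒ μ y = (3/11)e^(11x) + C.
Divide by μ: y = 3/11 + Ce^(-11x).


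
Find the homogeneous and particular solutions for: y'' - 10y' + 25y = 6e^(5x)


Characteristic polynomial (r - 5)² = 0; repeated root r = 5.
y_h = (C₁ + C₂x)e^(5x). Forcing matches the repeated root (resonance), so try y_p = Ax² e^(5x).
Substitute and solve for A: 2A = 6, so A = 3.
General solution: y = (C₁ + C₂x + 3x²)e^(5x).


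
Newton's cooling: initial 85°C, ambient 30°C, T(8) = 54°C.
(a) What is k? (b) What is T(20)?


Newton's law: T(t) = T_a + (T₀ - T_a)e^(-kt).
(a) Use T(8) = 54: (54 - 30)/(85 - 30) = e^(-k·8), so k = -ln(0.436)/8 ≈ 0.1037.
(b) Apply k to t = 20: T(20) = 30 + (55)e^(-2.073) ≈ 36.9°C.


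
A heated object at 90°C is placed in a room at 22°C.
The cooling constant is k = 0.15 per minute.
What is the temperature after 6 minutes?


Newton's law: dT/dt = -k(T - T_a) has solution T(t) = T_a + (T₀ - T_a)e^(-kt).
Plug in T_a = 22, T₀ = 90, k = 0.15, t = 6: T(6) = 22 + (68)e^(-0.90) ≈ 49.6°C.
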